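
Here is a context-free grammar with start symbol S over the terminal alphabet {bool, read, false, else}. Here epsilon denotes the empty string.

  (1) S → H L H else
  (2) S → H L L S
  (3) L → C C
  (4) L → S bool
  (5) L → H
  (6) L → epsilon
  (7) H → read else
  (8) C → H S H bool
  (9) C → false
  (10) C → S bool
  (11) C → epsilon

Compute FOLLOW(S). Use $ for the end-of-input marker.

FIRST(H): from H→read else we get {read}. So FIRST(H) = {read}.
FIRST(S): from S→H L H else we get {read}; from S→H L L S we get {read}. So FIRST(S) = {read}.
FIRST(C): from C→H S H bool we get {read}; from C→false we get {false}; from C→S bool we get {read}; from C→epsilon we get {epsilon}. So FIRST(C) = {epsilon, false, read}.
FIRST(L): from L→C C we get {epsilon, false, read}; from L→S bool we get {read}; from L→H we get {read}; from L→epsilon we get {epsilon}. So FIRST(L) = {epsilon, false, read}.
FOLLOW(S) includes $ since S is the start symbol.
FOLLOW(S): in S→H L L S, the suffix after S is empty (adds nothing new); in L→S bool, S is followed by bool with FIRST {bool}; in C→H S H bool, S is followed by H bool with FIRST {read}; in C→S bool, S is followed by bool with FIRST {bool}. Thus FOLLOW(S) = {$, bool, read}.
FOLLOW(L): in S→H L H else, L is followed by H else with FIRST {read}; in S→H L L S (occurrence 1), L is followed by L S with FIRST {false, read}; in S→H L L S (occurrence 2), L is followed by S with FIRST {read}. Thus FOLLOW(L) = {false, read}.
FOLLOW(H): in S→H L H else (occurrence 1), H is followed by L H else with FIRST {false, read}; in S→H L H else (occurrence 2), H is followed by else with FIRST {else}; in S→H L L S, H is followed by L L S with FIRST {false, read}; in L→H, the suffix after H is empty, so FOLLOW(H) ⊇ FOLLOW(L) = {false, read}; in C→H S H bool (occurrence 1), H is followed by S H bool with FIRST {read}; in C→H S H bool (occurrence 2), H is followed by bool with FIRST {bool}. Thus FOLLOW(H) = {bool, else, false, read}.
FOLLOW(C): in L→C C (occurrence 1), C is followed by C with FIRST {epsilon, false, read}; in L→C C (occurrence 1), the suffix after C is nullable, so FOLLOW(C) ⊇ FOLLOW(L) = {false, read}; in L→C C (occurrence 2), the suffix after C is empty, so FOLLOW(C) ⊇ FOLLOW(L) = {false, read}. Thus FOLLOW(C) = {false, read}.

{$, bool, read}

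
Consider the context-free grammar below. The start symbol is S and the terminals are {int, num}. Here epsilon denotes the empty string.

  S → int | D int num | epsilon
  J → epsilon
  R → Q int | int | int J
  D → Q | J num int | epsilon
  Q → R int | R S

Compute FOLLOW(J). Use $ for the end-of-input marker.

{int, num}

FIRST(J): from J→epsilon we get {epsilon}. So FIRST(J) = {epsilon}.
FIRST(S): from S→int we get {int}; from S→D int num we get {int, num}; from S→epsilon we get {epsilon}. So FIRST(S) = {epsilon, int, num}.
FIRST(R): from R→Q int we get {int}; from R→int we get {int}; from R→int J we get {int}. So FIRST(R) = {int}.
FIRST(Q): from Q→R int we get {int}; from Q→R S we get {int}. So FIRST(Q) = {int}.
FIRST(D): from D→Q we get {int}; from D→J num int we get {num}; from D→epsilon we get {epsilon}. So FIRST(D) = {epsilon, int, num}.
FOLLOW(S) includes $ since S is the start symbol.
FOLLOW(D): in S→D int num, D is followed by int num with FIRST {int}. Thus FOLLOW(D) = {int}.
FOLLOW(Q): in R→Q int, Q is followed by int with FIRST {int}; in D→Q, the suffix after Q is empty, so FOLLOW(Q) ⊇ FOLLOW(D) = {int}. Thus FOLLOW(Q) = {int}.
FOLLOW(S): in Q→R S, the suffix after S is empty, so FOLLOW(S) ⊇ FOLLOW(Q) = {int}. Thus FOLLOW(S) = {$, int}.
FOLLOW(R): in Q→R int, R is followed by int with FIRST {int}; in Q→R S, R is followed by S with FIRST {epsilon, int, num}; in Q→R S, the suffix after R is nullable, so FOLLOW(R) ⊇ FOLLOW(Q) = {int}. Thus FOLLOW(R) = {int, num}.
FOLLOW(J): in R→int J, the suffix after J is empty, so FOLLOW(J) ⊇ FOLLOW(R) = {int, num}; in D→J num int, J is followed by num int with FIRST {num}. Thus FOLLOW(J) = {int, num}.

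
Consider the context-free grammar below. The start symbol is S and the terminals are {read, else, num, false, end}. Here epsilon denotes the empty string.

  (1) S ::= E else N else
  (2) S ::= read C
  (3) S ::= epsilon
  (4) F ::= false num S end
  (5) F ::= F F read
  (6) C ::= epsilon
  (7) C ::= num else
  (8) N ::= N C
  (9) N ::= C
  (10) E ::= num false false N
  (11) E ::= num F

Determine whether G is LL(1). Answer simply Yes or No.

No

FIRST(S) = {epsilon, num, read}
FIRST(F) = {false}
FIRST(C) = {epsilon, num}
FIRST(N) = {epsilon, num}
FIRST(E) = {num}
FOLLOW(S) = {$, end}
FOLLOW(F) = {else, false, read}
FOLLOW(C) = {$, else, end, num}
FOLLOW(N) = {else, num}
FOLLOW(E) = {else}
Cell M[C, num] receives both C ::= epsilon and C ::= num else — the grammar is not LL(1).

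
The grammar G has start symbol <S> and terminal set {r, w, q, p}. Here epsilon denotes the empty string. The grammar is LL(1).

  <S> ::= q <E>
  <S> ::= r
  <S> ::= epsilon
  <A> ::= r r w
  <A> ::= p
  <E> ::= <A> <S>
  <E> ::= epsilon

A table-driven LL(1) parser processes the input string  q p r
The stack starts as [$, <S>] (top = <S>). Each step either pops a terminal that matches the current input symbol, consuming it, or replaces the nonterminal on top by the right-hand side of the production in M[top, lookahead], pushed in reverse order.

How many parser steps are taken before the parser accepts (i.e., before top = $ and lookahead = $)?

7

step 1: stack=$ <S>  input=q p r $  — expand <S> ::= q <E>
step 2: stack=$ <E> q  input=q p r $  — match q
step 3: stack=$ <E>  input=p r $  — expand <E> ::= <A> <S>
step 4: stack=$ <S> <A>  input=p r $  — expand <A> ::= p
step 5: stack=$ <S> p  input=p r $  — match p
step 6: stack=$ <S>  input=r $  — expand <S> ::= r
step 7: stack=$ r  input=r $  — match r
Accept reached after 7 steps.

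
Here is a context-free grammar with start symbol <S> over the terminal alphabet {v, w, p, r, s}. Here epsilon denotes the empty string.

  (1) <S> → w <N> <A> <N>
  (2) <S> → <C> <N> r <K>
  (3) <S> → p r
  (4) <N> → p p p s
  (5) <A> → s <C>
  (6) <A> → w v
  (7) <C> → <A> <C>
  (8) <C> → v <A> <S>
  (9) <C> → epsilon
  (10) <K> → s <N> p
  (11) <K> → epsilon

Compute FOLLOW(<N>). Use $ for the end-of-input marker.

FIRST(<N>) = {p}
FIRST(<A>) = {s, w}
FIRST(<K>) = {epsilon, s}
FIRST(<C>) = {epsilon, s, v, w}  (via <A> <C>)
FIRST(<S>) = {p, s, v, w}  (via <C> <N> r <K>)
FOLLOW(<S>) includes $ since <S> is the start symbol.
FOLLOW(<S>): in <C>→v <A> <S>, the suffix after <S> is empty, so FOLLOW(<S>) ⊇ FOLLOW(<C>) = {p, s, v, w}. Thus FOLLOW(<S>) = {$, p, s, v, w}.
FOLLOW(<N>): in <S>→w <N> <A> <N> (occurrence 1), <N> is followed by <A> <N> with FIRST {s, w}; in <S>→w <N> <A> <N> (occurrence 2), the suffix after <N> is empty, so FOLLOW(<N>) ⊇ FOLLOW(<S>) = {$, p, s, v, w}; in <S>→<C> <N> r <K>, <N> is followed by r <K> with FIRST {r}; in <K>→s <N> p, <N> is followed by p with FIRST {p}. Thus FOLLOW(<N>) = {$, p, r, s, v, w}.
FOLLOW(<K>): in <S>→<C> <N> r <K>, the suffix after <K> is empty, so FOLLOW(<K>) ⊇ FOLLOW(<S>) = {$, p, s, v, w}. Thus FOLLOW(<K>) = {$, p, s, v, w}.
FOLLOW(<A>): in <S>→w <N> <A> <N>, <A> is followed by <N> with FIRST {p}; in <C>→<A> <C>, <A> is followed by <C> with FIRST {epsilon, s, v, w}; in <C>→<A> <C>, the suffix after <A> is nullable, so FOLLOW(<A>) ⊇ FOLLOW(<C>) = {p, s, v, w}; in <C>→v <A> <S>, <A> is followed by <S> with FIRST {p, s, v, w}. Thus FOLLOW(<A>) = {p, s, v, w}.
FOLLOW(<C>): in <S>→<C> <N> r <K>, <C> is followed by <N> r <K> with FIRST {p}; in <A>→s <C>, the suffix after <C> is empty, so FOLLOW(<C>) ⊇ FOLLOW(<A>) = {p, s, v, w}; in <C>→<A> <C>, the suffix after <C> is empty (adds nothing new). Thus FOLLOW(<C>) = {p, s, v, w}.

{$, p, r, s, v, w}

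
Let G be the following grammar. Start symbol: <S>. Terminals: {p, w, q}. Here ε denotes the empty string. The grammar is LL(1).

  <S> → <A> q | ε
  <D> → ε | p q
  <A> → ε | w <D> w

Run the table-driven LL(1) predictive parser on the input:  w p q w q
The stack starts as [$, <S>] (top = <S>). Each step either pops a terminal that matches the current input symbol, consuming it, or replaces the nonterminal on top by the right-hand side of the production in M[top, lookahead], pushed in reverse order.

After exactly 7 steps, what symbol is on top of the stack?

     Stack        Input        Action
  1  $ <S>        w p q w q $  expand <S> → <A> q
  2  $ q <A>      w p q w q $  expand <A> → w <D> w
  3  $ q w <D> w  w p q w q $  match w
  4  $ q w <D>    p q w q $    expand <D> → p q
  5  $ q w q p    p q w q $    match p
  6  $ q w q      q w q $      match q
  7  $ q w        w q $        match w
Stack after step 7: $ q (top = q).

q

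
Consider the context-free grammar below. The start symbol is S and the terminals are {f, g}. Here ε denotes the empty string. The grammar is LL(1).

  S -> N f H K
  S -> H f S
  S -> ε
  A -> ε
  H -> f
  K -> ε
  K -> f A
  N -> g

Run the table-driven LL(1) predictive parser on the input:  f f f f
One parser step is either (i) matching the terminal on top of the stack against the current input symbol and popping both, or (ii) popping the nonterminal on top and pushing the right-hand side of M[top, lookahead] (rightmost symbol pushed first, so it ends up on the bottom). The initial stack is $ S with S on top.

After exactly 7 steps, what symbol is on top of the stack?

f

     Stack    Input      Action
  1  $ S      f f f f $  expand S -> H f S
  2  $ S f H  f f f f $  expand H -> f
  3  $ S f f  f f f f $  match f
  4  $ S f    f f f $    match f
  5  $ S      f f $      expand S -> H f S
  6  $ S f H  f f $      expand H -> f
  7  $ S f f  f f $      match f
Stack after step 7: $ S f (top = f).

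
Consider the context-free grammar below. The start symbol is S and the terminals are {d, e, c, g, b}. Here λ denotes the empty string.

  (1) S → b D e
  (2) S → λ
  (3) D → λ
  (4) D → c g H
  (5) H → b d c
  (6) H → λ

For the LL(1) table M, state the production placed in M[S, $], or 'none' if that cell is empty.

S → λ

FIRST(S) = {λ, b}
FIRST(D) = {λ, c}
FIRST(H) = {λ, b}
FOLLOW(S) includes $ since S is the start symbol.
FOLLOW(S): S appears on no right-hand side. Thus FOLLOW(S) = {$}.
For S → b D e: FIRST(b D e) = {b}, so it goes in M[S, t] for t ∈ {b}.
For S → λ: FIRST(λ) = {λ}, so it goes in M[S, t] for t ∈ {}; since λ ∈ FIRST, also for every t ∈ FOLLOW(S) = {$}.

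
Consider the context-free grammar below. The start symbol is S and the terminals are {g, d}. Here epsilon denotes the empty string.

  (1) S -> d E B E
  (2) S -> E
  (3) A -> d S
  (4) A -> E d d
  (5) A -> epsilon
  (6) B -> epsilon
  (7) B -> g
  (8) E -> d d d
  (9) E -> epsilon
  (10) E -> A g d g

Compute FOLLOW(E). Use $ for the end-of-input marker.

FIRST(B) = {epsilon, g}
FIRST(S) = {epsilon, d, g}  (via E)
FIRST(A) = {epsilon, d, g}  (via E d d)
FIRST(E) = {epsilon, d, g}  (via A g d g)
FOLLOW(S) includes $ since S is the start symbol.
FOLLOW(A): in E->A g d g, A is followed by g d g with FIRST {g}. Thus FOLLOW(A) = {g}.
FOLLOW(S): in A->d S, the suffix after S is empty, so FOLLOW(S) ⊇ FOLLOW(A) = {g}. Thus FOLLOW(S) = {$, g}.
FOLLOW(B): in S->d E B E, B is followed by E with FIRST {epsilon, d, g}; in S->d E B E, the suffix after B is nullable, so FOLLOW(B) ⊇ FOLLOW(S) = {$, g}. Thus FOLLOW(B) = {$, d, g}.
FOLLOW(E): in S->d E B E (occurrence 1), E is followed by B E with FIRST {epsilon, d, g}; in S->d E B E (occurrence 1), the suffix after E is nullable, so FOLLOW(E) ⊇ FOLLOW(S) = {$, g}; in S->d E B E (occurrence 2), the suffix after E is empty, so FOLLOW(E) ⊇ FOLLOW(S) = {$, g}; in S->E, the suffix after E is empty, so FOLLOW(E) ⊇ FOLLOW(S) = {$, g}; in A->E d d, E is followed by d d with FIRST {d}. Thus FOLLOW(E) = {$, d, g}.

{$, d, g}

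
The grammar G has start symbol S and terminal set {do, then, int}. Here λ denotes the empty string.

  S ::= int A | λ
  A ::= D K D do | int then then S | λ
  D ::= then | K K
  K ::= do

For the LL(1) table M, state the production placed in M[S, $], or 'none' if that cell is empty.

FIRST(S) = {λ, int}
FIRST(K) = {do}
FIRST(D) = {do, then}  (via K K)
FIRST(A) = {λ, do, int, then}  (via D K D do)
FOLLOW(S) includes $ since S is the start symbol.
FOLLOW(S): in A::=int then then S, the suffix after S is empty, so FOLLOW(S) ⊇ FOLLOW(A) = {$}. Thus FOLLOW(S) = {$}.
FOLLOW(A): in S::=int A, the suffix after A is empty, so FOLLOW(A) ⊇ FOLLOW(S) = {$}. Thus FOLLOW(A) = {$}.
For S ::= int A: FIRST(int A) = {int}, so it goes in M[S, t] for t ∈ {int}.
For S ::= λ: FIRST(λ) = {λ}, so it goes in M[S, t] for t ∈ {}; since λ ∈ FIRST, also for every t ∈ FOLLOW(S) = {$}.

S ::= λ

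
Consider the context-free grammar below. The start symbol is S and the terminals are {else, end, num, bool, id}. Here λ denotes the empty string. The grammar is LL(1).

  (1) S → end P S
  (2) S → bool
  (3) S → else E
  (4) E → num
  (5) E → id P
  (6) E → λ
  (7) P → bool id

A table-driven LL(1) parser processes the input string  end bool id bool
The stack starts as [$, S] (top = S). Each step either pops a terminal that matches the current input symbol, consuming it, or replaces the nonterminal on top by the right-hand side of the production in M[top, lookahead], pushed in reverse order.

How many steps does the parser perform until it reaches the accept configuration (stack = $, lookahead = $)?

7

     Stack        Input               Action
  1  $ S          end bool id bool $  expand S → end P S
  2  $ S P end    end bool id bool $  match end
  3  $ S P        bool id bool $      expand P → bool id
  4  $ S id bool  bool id bool $      match bool
  5  $ S id       id bool $           match id
  6  $ S          bool $              expand S → bool
  7  $ bool       bool $              match bool
Accept reached after 7 steps.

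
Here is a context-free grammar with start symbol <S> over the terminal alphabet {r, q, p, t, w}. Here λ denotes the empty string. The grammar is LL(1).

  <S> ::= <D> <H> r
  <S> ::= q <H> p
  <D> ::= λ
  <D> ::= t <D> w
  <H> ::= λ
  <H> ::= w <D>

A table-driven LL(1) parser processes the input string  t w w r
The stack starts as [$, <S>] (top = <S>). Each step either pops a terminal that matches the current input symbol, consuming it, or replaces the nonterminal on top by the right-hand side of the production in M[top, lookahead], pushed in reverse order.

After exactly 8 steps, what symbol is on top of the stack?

step 1: stack=$ <S>  input=t w w r $  — expand <S> ::= <D> <H> r
step 2: stack=$ r <H> <D>  input=t w w r $  — expand <D> ::= t <D> w
step 3: stack=$ r <H> w <D> t  input=t w w r $  — match t
step 4: stack=$ r <H> w <D>  input=w w r $  — expand <D> ::= λ
step 5: stack=$ r <H> w  input=w w r $  — match w
step 6: stack=$ r <H>  input=w r $  — expand <H> ::= w <D>
step 7: stack=$ r <D> w  input=w r $  — match w
step 8: stack=$ r <D>  input=r $  — expand <D> ::= λ
Stack after step 8: $ r (top = r).

r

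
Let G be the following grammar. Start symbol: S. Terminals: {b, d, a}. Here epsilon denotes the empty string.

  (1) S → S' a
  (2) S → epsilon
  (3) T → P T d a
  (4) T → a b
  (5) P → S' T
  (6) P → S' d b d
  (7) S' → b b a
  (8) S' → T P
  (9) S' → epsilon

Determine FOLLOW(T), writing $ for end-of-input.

{a, b, d}

FIRST(S) = {epsilon, a, b, d}  (via S' a)
FIRST(T) = {a, b, d}  (via P T d a)
FIRST(S') = {epsilon, a, b, d}  (via T P)
FIRST(P) = {a, b, d}  (via S' T, S' d b d)
FOLLOW(S) includes $ since S is the start symbol.
FOLLOW(S): S appears on no right-hand side. Thus FOLLOW(S) = {$}.
FOLLOW(S'): in S→S' a, S' is followed by a with FIRST {a}; in P→S' T, S' is followed by T with FIRST {a, b, d}; in P→S' d b d, S' is followed by d b d with FIRST {d}. Thus FOLLOW(S') = {a, b, d}.
FOLLOW(P): in T→P T d a, P is followed by T d a with FIRST {a, b, d}; in S'→T P, the suffix after P is empty, so FOLLOW(P) ⊇ FOLLOW(S') = {a, b, d}. Thus FOLLOW(P) = {a, b, d}.
FOLLOW(T): in T→P T d a, T is followed by d a with FIRST {d}; in P→S' T, the suffix after T is empty, so FOLLOW(T) ⊇ FOLLOW(P) = {a, b, d}; in S'→T P, T is followed by P with FIRST {a, b, d}. Thus FOLLOW(T) = {a, b, d}.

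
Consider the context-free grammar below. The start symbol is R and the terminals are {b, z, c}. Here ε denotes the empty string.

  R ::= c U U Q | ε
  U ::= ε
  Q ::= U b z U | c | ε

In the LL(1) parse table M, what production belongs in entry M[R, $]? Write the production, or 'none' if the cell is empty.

R ::= ε

FIRST(R) = {ε, c}
FIRST(U) = {ε}
FIRST(Q) = {ε, b, c}  (via U b z U)
FOLLOW(R) includes $ since R is the start symbol.
FOLLOW(R): R appears on no right-hand side. Thus FOLLOW(R) = {$}.
For R ::= c U U Q: FIRST(c U U Q) = {c}, so it goes in M[R, t] for t ∈ {c}.
For R ::= ε: FIRST(ε) = {ε}, so it goes in M[R, t] for t ∈ {}; since ε ∈ FIRST, also for every t ∈ FOLLOW(R) = {$}.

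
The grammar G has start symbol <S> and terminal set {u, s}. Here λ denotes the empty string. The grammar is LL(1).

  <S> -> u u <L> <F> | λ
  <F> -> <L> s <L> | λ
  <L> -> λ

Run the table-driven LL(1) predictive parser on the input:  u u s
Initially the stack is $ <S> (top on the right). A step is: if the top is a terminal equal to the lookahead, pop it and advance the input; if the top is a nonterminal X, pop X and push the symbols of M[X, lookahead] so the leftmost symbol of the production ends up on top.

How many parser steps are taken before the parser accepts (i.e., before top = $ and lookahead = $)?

8

     Stack          Input    Action
  1  $ <S>          u u s $  expand <S> -> u u <L> <F>
  2  $ <F> <L> u u  u u s $  match u
  3  $ <F> <L> u    u s $    match u
  4  $ <F> <L>      s $      expand <L> -> λ
  5  $ <F>          s $      expand <F> -> <L> s <L>
  6  $ <L> s <L>    s $      expand <L> -> λ
  7  $ <L> s        s $      match s
  8  $ <L>          $        expand <L> -> λ
Accept reached after 8 steps.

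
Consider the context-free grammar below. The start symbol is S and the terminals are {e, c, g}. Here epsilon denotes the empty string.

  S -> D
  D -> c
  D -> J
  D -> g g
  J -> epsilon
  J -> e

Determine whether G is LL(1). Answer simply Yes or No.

Yes

FIRST(S) = {epsilon, c, e, g}
FIRST(D) = {epsilon, c, e, g}
FIRST(J) = {epsilon, e}
FOLLOW(S) = {$}
FOLLOW(D) = {$}
FOLLOW(J) = {$}
Each cell of M receives at most one production.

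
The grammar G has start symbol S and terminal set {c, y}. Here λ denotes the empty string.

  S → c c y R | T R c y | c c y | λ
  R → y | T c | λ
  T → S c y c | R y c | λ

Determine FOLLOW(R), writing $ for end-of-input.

FIRST(S): from S→c c y R we get {c}; from S→T R c y we get {c, y}; from S→c c y we get {c}; from S→λ we get {λ}. So FIRST(S) = {λ, c, y}.
FIRST(R): from R→y we get {y}; from R→T c we get {c, y}; from R→λ we get {λ}. So FIRST(R) = {λ, c, y}.
FIRST(T): from T→S c y c we get {c, y}; from T→R y c we get {c, y}; from T→λ we get {λ}. So FIRST(T) = {λ, c, y}.
FOLLOW(S) includes $ since S is the start symbol.
FOLLOW(S): in T→S c y c, S is followed by c y c with FIRST {c}. Thus FOLLOW(S) = {$, c}.
FOLLOW(R): in S→c c y R, the suffix after R is empty, so FOLLOW(R) ⊇ FOLLOW(S) = {$, c}; in S→T R c y, R is followed by c y with FIRST {c}; in T→R y c, R is followed by y c with FIRST {y}. Thus FOLLOW(R) = {$, c, y}.
FOLLOW(T): in S→T R c y, T is followed by R c y with FIRST {c, y}; in R→T c, T is followed by c with FIRST {c}. Thus FOLLOW(T) = {c, y}.

{$, c, y}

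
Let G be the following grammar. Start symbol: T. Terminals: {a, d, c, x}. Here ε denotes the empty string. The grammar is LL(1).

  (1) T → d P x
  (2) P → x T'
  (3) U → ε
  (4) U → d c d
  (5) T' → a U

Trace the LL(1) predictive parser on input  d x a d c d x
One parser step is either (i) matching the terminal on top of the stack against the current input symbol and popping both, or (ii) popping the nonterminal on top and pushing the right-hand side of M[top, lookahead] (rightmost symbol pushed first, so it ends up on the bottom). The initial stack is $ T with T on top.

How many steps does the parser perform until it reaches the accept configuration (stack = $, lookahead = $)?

11

step 1: stack=$ T  input=d x a d c d x $  — expand T → d P x
step 2: stack=$ x P d  input=d x a d c d x $  — match d
step 3: stack=$ x P  input=x a d c d x $  — expand P → x T'
step 4: stack=$ x T' x  input=x a d c d x $  — match x
step 5: stack=$ x T'  input=a d c d x $  — expand T' → a U
step 6: stack=$ x U a  input=a d c d x $  — match a
step 7: stack=$ x U  input=d c d x $  — expand U → d c d
step 8: stack=$ x d c d  input=d c d x $  — match d
step 9: stack=$ x d c  input=c d x $  — match c
step 10: stack=$ x d  input=d x $  — match d
step 11: stack=$ x  input=x $  — match x
Accept reached after 11 steps.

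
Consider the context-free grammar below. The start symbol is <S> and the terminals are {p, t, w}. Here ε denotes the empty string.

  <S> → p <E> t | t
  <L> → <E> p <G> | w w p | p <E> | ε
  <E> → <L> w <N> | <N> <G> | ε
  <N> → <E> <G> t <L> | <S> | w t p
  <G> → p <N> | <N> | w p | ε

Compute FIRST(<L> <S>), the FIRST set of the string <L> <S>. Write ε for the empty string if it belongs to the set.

FIRST(<S>) = {p, t}
FIRST(<L>) = {ε, p, t, w}  (via <E> p <G>)
FIRST(<E>) = {ε, p, t, w}  (via <L> w <N>, <N> <G>)
FIRST(<N>) = {p, t, w}  (via <E> <G> t <L>, <S>)
FIRST(<G>) = {ε, p, t, w}  (via <N>)
FIRST(<L> <S>): take FIRST of each symbol in turn, carrying on past any symbol whose FIRST contains ε; result {p, t, w}.

{p, t, w}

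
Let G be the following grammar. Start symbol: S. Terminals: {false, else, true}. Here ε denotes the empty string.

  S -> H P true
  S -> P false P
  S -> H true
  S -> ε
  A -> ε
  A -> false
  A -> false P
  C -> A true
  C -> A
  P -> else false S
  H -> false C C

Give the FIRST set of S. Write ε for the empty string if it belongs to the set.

FIRST(A): from A->ε we get {ε}; from A->false we get {false}; from A->false P we get {false}. So FIRST(A) = {ε, false}.
FIRST(P): from P->else false S we get {else}. So FIRST(P) = {else}.
FIRST(H): from H->false C C we get {false}. So FIRST(H) = {false}.
FIRST(S): from S->H P true we get {false}; from S->P false P we get {else}; from S->H true we get {false}; from S->ε we get {ε}. So FIRST(S) = {ε, else, false}.
FIRST(C): from C->A true we get {false, true}; from C->A we get {ε, false}. So FIRST(C) = {ε, false, true}.

{ε, else, false}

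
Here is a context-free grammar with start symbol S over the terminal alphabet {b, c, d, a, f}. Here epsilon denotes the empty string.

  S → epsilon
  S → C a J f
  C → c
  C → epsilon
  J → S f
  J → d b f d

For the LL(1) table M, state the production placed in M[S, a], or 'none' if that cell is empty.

FIRST(C) = {epsilon, c}
FIRST(S) = {epsilon, a, c}  (via C a J f)
FIRST(J) = {a, c, d, f}  (via S f)
FOLLOW(S) includes $ since S is the start symbol.
FOLLOW(S): in J→S f, S is followed by f with FIRST {f}. Thus FOLLOW(S) = {$, f}.
For S → epsilon: FIRST(epsilon) = {epsilon}, so it goes in M[S, t] for t ∈ {}; since epsilon ∈ FIRST, also for every t ∈ FOLLOW(S) = {$, f}.
For S → C a J f: FIRST(C a J f) = {a, c}, so it goes in M[S, t] for t ∈ {a, c}.

S → C a J f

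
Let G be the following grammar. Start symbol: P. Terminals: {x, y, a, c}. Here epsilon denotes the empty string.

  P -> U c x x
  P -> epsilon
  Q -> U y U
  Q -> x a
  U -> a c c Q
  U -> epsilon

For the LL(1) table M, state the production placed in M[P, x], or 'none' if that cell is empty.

none

FIRST(U) = {epsilon, a}
FIRST(P) = {epsilon, a, c}  (via U c x x)
FIRST(Q) = {a, x, y}  (via U y U)
FOLLOW(P) includes $ since P is the start symbol.
FOLLOW(P): P appears on no right-hand side. Thus FOLLOW(P) = {$}.
For P -> U c x x: FIRST(U c x x) = {a, c}, so it goes in M[P, t] for t ∈ {a, c}.
For P -> epsilon: FIRST(epsilon) = {epsilon}, so it goes in M[P, t] for t ∈ {}; since epsilon ∈ FIRST, also for every t ∈ FOLLOW(P) = {$}.
None of these place a production in M[P, x].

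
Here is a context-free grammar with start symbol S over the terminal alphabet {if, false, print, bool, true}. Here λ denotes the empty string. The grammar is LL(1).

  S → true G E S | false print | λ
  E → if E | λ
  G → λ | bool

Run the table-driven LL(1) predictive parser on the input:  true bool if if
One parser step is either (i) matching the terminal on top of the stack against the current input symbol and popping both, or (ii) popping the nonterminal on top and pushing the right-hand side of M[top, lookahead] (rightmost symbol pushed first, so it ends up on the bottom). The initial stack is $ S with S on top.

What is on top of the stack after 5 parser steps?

if

     Stack         Input              Action
  1  $ S           true bool if if $  expand S → true G E S
  2  $ S E G true  true bool if if $  match true
  3  $ S E G       bool if if $       expand G → bool
  4  $ S E bool    bool if if $       match bool
  5  $ S E         if if $            expand E → if E
Stack after step 5: $ S E if (top = if).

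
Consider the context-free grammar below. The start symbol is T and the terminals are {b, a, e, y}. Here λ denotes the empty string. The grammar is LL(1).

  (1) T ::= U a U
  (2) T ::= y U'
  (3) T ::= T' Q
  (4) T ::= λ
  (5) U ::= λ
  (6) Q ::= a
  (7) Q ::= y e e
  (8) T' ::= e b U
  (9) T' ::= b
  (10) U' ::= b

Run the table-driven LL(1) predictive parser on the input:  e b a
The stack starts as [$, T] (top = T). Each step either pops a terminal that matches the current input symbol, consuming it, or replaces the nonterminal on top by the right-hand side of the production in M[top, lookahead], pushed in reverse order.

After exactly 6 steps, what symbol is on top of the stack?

     Stack      Input    Action
  1  $ T        e b a $  expand T ::= T' Q
  2  $ Q T'     e b a $  expand T' ::= e b U
  3  $ Q U b e  e b a $  match e
  4  $ Q U b    b a $    match b
  5  $ Q U      a $      expand U ::= λ
  6  $ Q        a $      expand Q ::= a
Stack after step 6: $ a (top = a).

a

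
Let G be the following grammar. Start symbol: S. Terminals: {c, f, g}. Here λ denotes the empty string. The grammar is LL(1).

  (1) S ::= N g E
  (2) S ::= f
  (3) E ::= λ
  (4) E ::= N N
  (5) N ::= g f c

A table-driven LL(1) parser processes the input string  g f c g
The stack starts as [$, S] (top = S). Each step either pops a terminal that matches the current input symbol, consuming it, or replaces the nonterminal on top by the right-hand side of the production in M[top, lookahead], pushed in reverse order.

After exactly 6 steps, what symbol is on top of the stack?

step 1: stack=$ S  input=g f c g $  — expand S ::= N g E
step 2: stack=$ E g N  input=g f c g $  — expand N ::= g f c
step 3: stack=$ E g c f g  input=g f c g $  — match g
step 4: stack=$ E g c f  input=f c g $  — match f
step 5: stack=$ E g c  input=c g $  — match c
step 6: stack=$ E g  input=g $  — match g
Stack after step 6: $ E (top = E).

E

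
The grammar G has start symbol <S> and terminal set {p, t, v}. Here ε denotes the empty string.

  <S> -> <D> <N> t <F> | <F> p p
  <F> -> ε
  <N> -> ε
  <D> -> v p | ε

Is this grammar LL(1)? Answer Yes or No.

FIRST(<S>) = {p, t, v}
FIRST(<F>) = {ε}
FIRST(<N>) = {ε}
FIRST(<D>) = {ε, v}
FOLLOW(<S>) = {$}
FOLLOW(<F>) = {$, p}
FOLLOW(<N>) = {t}
FOLLOW(<D>) = {t}
Each cell of M receives at most one production.

Yes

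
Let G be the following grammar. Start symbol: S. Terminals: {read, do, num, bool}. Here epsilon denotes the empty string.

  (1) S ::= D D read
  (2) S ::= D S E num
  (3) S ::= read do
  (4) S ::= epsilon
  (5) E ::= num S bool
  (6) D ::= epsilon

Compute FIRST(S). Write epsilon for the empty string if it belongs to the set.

{epsilon, num, read}

FIRST(E): from E::=num S bool we get {num}. So FIRST(E) = {num}.
FIRST(D): from D::=epsilon we get {epsilon}. So FIRST(D) = {epsilon}.
FIRST(S): from S::=D D read we get {read}; from S::=D S E num we get {num, read}; from S::=read do we get {read}; from S::=epsilon we get {epsilon}. So FIRST(S) = {epsilon, num, read}.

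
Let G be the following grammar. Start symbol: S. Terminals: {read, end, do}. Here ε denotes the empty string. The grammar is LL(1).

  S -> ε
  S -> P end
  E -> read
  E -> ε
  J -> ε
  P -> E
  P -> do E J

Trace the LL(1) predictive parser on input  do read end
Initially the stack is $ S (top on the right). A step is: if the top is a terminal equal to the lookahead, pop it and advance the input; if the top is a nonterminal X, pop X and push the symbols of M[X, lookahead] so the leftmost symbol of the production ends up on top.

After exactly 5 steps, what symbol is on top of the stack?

step 1: stack=$ S  input=do read end $  — expand S -> P end
step 2: stack=$ end P  input=do read end $  — expand P -> do E J
step 3: stack=$ end J E do  input=do read end $  — match do
step 4: stack=$ end J E  input=read end $  — expand E -> read
step 5: stack=$ end J read  input=read end $  — match read
Stack after step 5: $ end J (top = J).

J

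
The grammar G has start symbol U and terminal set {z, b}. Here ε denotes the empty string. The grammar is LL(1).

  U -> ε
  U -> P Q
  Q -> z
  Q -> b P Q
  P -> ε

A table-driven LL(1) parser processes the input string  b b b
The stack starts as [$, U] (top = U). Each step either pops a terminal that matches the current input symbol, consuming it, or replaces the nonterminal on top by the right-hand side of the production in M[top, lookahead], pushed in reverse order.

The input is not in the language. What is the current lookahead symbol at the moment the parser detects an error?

$

      Stack    Input    Action
   1  $ U      b b b $  expand U -> P Q
   2  $ Q P    b b b $  expand P -> ε
   3  $ Q      b b b $  expand Q -> b P Q
   4  $ Q P b  b b b $  match b
   5  $ Q P    b b $    expand P -> ε
   6  $ Q      b b $    expand Q -> b P Q
   7  $ Q P b  b b $    match b
   8  $ Q P    b $      expand P -> ε
   9  $ Q      b $      expand Q -> b P Q
  10  $ Q P b  b $      match b
  11  $ Q P    $        error: M[P, $] is empty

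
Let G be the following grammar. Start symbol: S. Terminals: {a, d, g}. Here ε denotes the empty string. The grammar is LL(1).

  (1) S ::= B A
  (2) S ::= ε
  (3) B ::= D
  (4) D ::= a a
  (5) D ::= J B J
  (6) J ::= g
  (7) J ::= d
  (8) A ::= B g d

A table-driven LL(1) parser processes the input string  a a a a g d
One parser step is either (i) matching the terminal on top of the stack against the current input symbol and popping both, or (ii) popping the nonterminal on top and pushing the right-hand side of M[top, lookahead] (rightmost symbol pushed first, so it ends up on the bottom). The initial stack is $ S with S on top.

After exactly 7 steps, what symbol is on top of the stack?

step 1: stack=$ S  input=a a a a g d $  — expand S ::= B A
step 2: stack=$ A B  input=a a a a g d $  — expand B ::= D
step 3: stack=$ A D  input=a a a a g d $  — expand D ::= a a
step 4: stack=$ A a a  input=a a a a g d $  — match a
step 5: stack=$ A a  input=a a a g d $  — match a
step 6: stack=$ A  input=a a g d $  — expand A ::= B g d
step 7: stack=$ d g B  input=a a g d $  — expand B ::= D
Stack after step 7: $ d g D (top = D).

D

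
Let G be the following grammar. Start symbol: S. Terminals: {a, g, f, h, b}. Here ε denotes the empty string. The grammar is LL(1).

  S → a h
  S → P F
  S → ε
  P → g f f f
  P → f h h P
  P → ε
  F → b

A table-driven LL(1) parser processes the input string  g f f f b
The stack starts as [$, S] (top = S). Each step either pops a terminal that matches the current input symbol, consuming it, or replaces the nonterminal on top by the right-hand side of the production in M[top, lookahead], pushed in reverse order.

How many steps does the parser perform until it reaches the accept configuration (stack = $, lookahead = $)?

step 1: stack=$ S  input=g f f f b $  — expand S → P F
step 2: stack=$ F P  input=g f f f b $  — expand P → g f f f
step 3: stack=$ F f f f g  input=g f f f b $  — match g
step 4: stack=$ F f f f  input=f f f b $  — match f
step 5: stack=$ F f f  input=f f b $  — match f
step 6: stack=$ F f  input=f b $  — match f
step 7: stack=$ F  input=b $  — expand F → b
step 8: stack=$ b  input=b $  — match b
Accept reached after 8 steps.

8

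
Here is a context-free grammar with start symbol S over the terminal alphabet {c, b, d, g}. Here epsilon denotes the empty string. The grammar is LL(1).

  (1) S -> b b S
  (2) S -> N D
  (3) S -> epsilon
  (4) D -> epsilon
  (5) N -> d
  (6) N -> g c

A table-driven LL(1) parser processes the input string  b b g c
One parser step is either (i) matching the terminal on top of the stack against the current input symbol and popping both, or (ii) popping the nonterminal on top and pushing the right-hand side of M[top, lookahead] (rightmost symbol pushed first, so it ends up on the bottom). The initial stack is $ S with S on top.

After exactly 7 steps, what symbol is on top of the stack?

     Stack    Input      Action
  1  $ S      b b g c $  expand S -> b b S
  2  $ S b b  b b g c $  match b
  3  $ S b    b g c $    match b
  4  $ S      g c $      expand S -> N D
  5  $ D N    g c $      expand N -> g c
  6  $ D c g  g c $      match g
  7  $ D c    c $        match c
Stack after step 7: $ D (top = D).

D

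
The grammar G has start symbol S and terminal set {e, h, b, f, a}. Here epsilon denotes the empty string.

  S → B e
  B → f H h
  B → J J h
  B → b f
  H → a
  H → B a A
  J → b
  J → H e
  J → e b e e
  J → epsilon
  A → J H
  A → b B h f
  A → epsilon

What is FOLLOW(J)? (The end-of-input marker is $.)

FIRST(S) = {a, b, e, f, h}  (via B e)
FIRST(B) = {a, b, e, f, h}  (via J J h)
FIRST(H) = {a, b, e, f, h}  (via B a A)
FIRST(J) = {epsilon, a, b, e, f, h}  (via H e)
FIRST(A) = {epsilon, a, b, e, f, h}  (via J H)
FOLLOW(S) includes $ since S is the start symbol.
FOLLOW(S): S appears on no right-hand side. Thus FOLLOW(S) = {$}.
FOLLOW(B): in S→B e, B is followed by e with FIRST {e}; in H→B a A, B is followed by a A with FIRST {a}; in A→b B h f, B is followed by h f with FIRST {h}. Thus FOLLOW(B) = {a, e, h}.
FOLLOW(J): in B→J J h (occurrence 1), J is followed by J h with FIRST {a, b, e, f, h}; in B→J J h (occurrence 2), J is followed by h with FIRST {h}; in A→J H, J is followed by H with FIRST {a, b, e, f, h}. Thus FOLLOW(J) = {a, b, e, f, h}.
FOLLOW(H): in B→f H h, H is followed by h with FIRST {h}; in J→H e, H is followed by e with FIRST {e}; in A→J H, the suffix after H is empty, so FOLLOW(H) ⊇ FOLLOW(A) = {e, h}. Thus FOLLOW(H) = {e, h}.
FOLLOW(A): in H→B a A, the suffix after A is empty, so FOLLOW(A) ⊇ FOLLOW(H) = {e, h}. Thus FOLLOW(A) = {e, h}.

{a, b, e, f, h}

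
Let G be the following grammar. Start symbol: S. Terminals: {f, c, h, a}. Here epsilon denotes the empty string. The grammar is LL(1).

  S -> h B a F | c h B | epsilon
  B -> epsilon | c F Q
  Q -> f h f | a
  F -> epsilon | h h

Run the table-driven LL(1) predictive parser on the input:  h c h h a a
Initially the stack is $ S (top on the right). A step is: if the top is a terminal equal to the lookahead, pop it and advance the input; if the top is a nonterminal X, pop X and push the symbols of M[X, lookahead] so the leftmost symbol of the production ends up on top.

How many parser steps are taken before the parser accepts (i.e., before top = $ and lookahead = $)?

      Stack        Input          Action
   1  $ S          h c h h a a $  expand S -> h B a F
   2  $ F a B h    h c h h a a $  match h
   3  $ F a B      c h h a a $    expand B -> c F Q
   4  $ F a Q F c  c h h a a $    match c
   5  $ F a Q F    h h a a $      expand F -> h h
   6  $ F a Q h h  h h a a $      match h
   7  $ F a Q h    h a a $        match h
   8  $ F a Q      a a $          expand Q -> a
   9  $ F a a      a a $          match a
  10  $ F a        a $            match a
  11  $ F          $              expand F -> epsilon
Accept reached after 11 steps.

11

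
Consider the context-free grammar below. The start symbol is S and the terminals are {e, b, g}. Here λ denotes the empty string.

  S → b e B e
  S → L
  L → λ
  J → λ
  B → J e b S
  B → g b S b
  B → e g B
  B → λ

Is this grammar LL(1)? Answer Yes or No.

No

FIRST(S) = {λ, b}
FIRST(L) = {λ}
FIRST(J) = {λ}
FIRST(B) = {λ, e, g}
FOLLOW(S) = {$, b, e}
FOLLOW(L) = {$, b, e}
FOLLOW(J) = {e}
FOLLOW(B) = {e}
Cell M[B, e] receives both B → J e b S and B → e g B and B → λ — the grammar is not LL(1).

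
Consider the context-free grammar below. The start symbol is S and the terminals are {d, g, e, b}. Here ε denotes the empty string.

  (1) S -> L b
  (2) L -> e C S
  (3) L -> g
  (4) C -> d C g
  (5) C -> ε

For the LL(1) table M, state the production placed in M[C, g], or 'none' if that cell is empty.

C -> ε

FIRST(L) = {e, g}
FIRST(C) = {ε, d}
FIRST(S) = {e, g}  (via L b)
FOLLOW(S) includes $ since S is the start symbol.
FOLLOW(C): in L->e C S, C is followed by S with FIRST {e, g}; in C->d C g, C is followed by g with FIRST {g}. Thus FOLLOW(C) = {e, g}.
For C -> d C g: FIRST(d C g) = {d}, so it goes in M[C, t] for t ∈ {d}.
For C -> ε: FIRST(ε) = {ε}, so it goes in M[C, t] for t ∈ {}; since ε ∈ FIRST, also for every t ∈ FOLLOW(C) = {e, g}.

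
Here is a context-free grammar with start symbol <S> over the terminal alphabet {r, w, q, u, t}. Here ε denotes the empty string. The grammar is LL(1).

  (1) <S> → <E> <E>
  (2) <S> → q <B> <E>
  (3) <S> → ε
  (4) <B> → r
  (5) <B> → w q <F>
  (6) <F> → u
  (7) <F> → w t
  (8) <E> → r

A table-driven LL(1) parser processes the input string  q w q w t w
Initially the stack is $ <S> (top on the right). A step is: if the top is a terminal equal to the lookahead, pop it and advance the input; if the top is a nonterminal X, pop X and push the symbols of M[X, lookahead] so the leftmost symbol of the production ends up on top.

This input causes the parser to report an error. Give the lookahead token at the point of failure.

w

     Stack          Input          Action
  1  $ <S>          q w q w t w $  expand <S> → q <B> <E>
  2  $ <E> <B> q    q w q w t w $  match q
  3  $ <E> <B>      w q w t w $    expand <B> → w q <F>
  4  $ <E> <F> q w  w q w t w $    match w
  5  $ <E> <F> q    q w t w $      match q
  6  $ <E> <F>      w t w $        expand <F> → w t
  7  $ <E> t w      w t w $        match w
  8  $ <E> t        t w $          match t
  9  $ <E>          w $            error: M[<E>, w] is empty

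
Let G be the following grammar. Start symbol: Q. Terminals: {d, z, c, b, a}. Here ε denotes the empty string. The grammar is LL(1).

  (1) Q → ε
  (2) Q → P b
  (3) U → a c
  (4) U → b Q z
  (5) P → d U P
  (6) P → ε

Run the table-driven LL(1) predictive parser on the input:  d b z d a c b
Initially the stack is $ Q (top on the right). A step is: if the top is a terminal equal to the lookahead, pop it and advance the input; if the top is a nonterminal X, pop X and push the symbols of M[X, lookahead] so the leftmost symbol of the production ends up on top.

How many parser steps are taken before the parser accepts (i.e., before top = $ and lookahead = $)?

14

      Stack        Input            Action
   1  $ Q          d b z d a c b $  expand Q → P b
   2  $ b P        d b z d a c b $  expand P → d U P
   3  $ b P U d    d b z d a c b $  match d
   4  $ b P U      b z d a c b $    expand U → b Q z
   5  $ b P z Q b  b z d a c b $    match b
   6  $ b P z Q    z d a c b $      expand Q → ε
   7  $ b P z      z d a c b $      match z
   8  $ b P        d a c b $        expand P → d U P
   9  $ b P U d    d a c b $        match d
  10  $ b P U      a c b $          expand U → a c
  11  $ b P c a    a c b $          match a
  12  $ b P c      c b $            match c
  13  $ b P        b $              expand P → ε
  14  $ b          b $              match b
Accept reached after 14 steps.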